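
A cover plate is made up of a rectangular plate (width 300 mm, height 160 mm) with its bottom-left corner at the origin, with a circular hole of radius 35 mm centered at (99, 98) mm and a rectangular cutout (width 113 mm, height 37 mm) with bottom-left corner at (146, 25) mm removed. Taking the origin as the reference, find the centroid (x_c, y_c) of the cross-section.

x_c = 149.42 mm, y_c = 82.08 mm

plate: A = 300 × 160 = 48000.00, centroid at (150.00, 80.00).
hole 1: A = −π·35² = -3848.45, centroid at (99.00, 98.00).
hole 2: A = −(113 × 37) = -4181.00, centroid at (202.50, 43.50).
ΣA = 39970.55 mm²
ΣAx_c = (48000.00)(150.00) + (-3848.45)(99.00) + (-4181.00)(202.50) = 5972350.85 mm³
ΣAy_c = (48000.00)(80.00) + (-3848.45)(98.00) + (-4181.00)(43.50) = 3280978.30 mm³
x_c = 5972350.85 / 39970.55 = 149.42 mm
y_c = 3280978.30 / 39970.55 = 82.08 mm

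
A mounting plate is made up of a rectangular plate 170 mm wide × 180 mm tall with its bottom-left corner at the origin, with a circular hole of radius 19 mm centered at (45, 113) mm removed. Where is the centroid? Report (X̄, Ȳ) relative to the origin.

Part | A | x̄ᵢ | ȳᵢ | A·x̄ᵢ | A·ȳᵢ
plate | 30600.00 | 85.00 | 90.00 | 2601000.00 | 2754000.00
hole | -1134.11 | 45.00 | 113.00 | -51035.17 | -128154.99
Σ | 29465.89 |  |  | 2549964.83 | 2625845.01
X̄ = 2549964.83 / 29465.89 = 86.54 mm
Ȳ = 2625845.01 / 29465.89 = 89.11 mm

X̄ = 86.54 mm, Ȳ = 89.11 mm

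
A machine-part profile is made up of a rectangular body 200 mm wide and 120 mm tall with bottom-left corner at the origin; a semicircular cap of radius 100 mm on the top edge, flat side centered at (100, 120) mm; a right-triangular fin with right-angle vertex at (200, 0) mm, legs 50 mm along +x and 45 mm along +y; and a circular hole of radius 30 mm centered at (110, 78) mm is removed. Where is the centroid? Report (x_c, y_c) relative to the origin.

rectangular body: A = 200 × 120 = 24000.00, centroid at (100.00, 60.00).
semicircular top: A = ½π·100² = 15707.96, centroid at (100.00, 162.44).
triangular fin: A = ½·50·45 = 1125.00, centroid at (216.67, 15.00).
hole: A = −π·30² = -2827.43, centroid at (110.00, 78.00).
ΣA = 38005.53 mm², ΣAx_c = 3903528.65 mm³, ΣAy_c = 3787957.45 mm³.
x_c = 3903528.65/38005.53 = 102.71 mm; y_c = 3787957.45/38005.53 = 99.67 mm.

x_c = 102.71 mm, y_c = 99.67 mm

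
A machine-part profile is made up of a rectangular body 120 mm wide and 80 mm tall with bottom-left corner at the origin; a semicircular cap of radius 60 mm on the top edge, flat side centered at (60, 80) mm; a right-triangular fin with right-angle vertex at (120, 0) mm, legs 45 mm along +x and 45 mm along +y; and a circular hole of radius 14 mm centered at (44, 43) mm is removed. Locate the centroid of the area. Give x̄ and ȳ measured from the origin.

rectangular body: A = 120 × 80 = 9600.00, centroid at (60.00, 40.00).
semicircular top: A = ½π·60² = 5654.87, centroid at (60.00, 105.46).
triangular fin: A = ½·45·45 = 1012.50, centroid at (135.00, 15.00).
hole: A = −π·14² = -615.75, centroid at (44.00, 43.00).
ΣA = 15651.61 mm²
ΣAx̄ = (9600.00)(60.00) + (5654.87)(60.00) + (1012.50)(135.00) + (-615.75)(44.00) = 1024886.41 mm³
ΣAȳ = (9600.00)(40.00) + (5654.87)(105.46) + (1012.50)(15.00) + (-615.75)(43.00) = 969099.50 mm³
x̄ = 1024886.41 / 15651.61 = 65.48 mm
ȳ = 969099.50 / 15651.61 = 61.92 mm

x̄ = 65.48 mm, ȳ = 61.92 mm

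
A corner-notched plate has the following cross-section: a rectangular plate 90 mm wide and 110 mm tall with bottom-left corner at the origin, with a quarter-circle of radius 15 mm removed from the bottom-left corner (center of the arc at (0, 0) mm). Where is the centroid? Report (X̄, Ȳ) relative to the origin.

X̄ = 45.70 mm, Ȳ = 55.88 mm

plate: A = 90 × 110 = 9900.00, centroid at (45.00, 55.00).
removed quarter-circle: A = −¼π·15² = -176.71, centroid at (6.37, 6.37).
ΣA = 9723.29 mm², ΣAX̄ = 444375.00 mm³, ΣAȲ = 543375.00 mm³.
X̄ = 444375.00/9723.29 = 45.70 mm; Ȳ = 543375.00/9723.29 = 55.88 mm.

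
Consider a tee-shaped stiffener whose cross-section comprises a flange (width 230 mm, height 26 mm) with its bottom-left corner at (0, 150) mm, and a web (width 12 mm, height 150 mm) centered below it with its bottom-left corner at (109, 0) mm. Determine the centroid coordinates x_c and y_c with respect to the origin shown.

x_c = 115.00 mm, y_c = 142.64 mm

web: A = 12 × 150 = 1800.00, centroid at (115.00, 75.00).
flange: A = 230 × 26 = 5980.00, centroid at (115.00, 163.00).
ΣA = 7780.00 mm²
ΣAx_c = (1800.00)(115.00) + (5980.00)(115.00) = 894700.00 mm³
ΣAy_c = (1800.00)(75.00) + (5980.00)(163.00) = 1109740.00 mm³
x_c = 894700.00 / 7780.00 = 115.00 mm
y_c = 1109740.00 / 7780.00 = 142.64 mm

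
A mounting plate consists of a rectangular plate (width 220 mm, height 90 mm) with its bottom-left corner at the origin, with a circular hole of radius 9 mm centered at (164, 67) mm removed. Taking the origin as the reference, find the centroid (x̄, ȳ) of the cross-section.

x̄ = 109.30 mm, ȳ = 44.71 mm

Part | A | x̄ᵢ | ȳᵢ | A·x̄ᵢ | A·ȳᵢ
plate | 19800.00 | 110.00 | 45.00 | 2178000.00 | 891000.00
hole | -254.47 | 164.00 | 67.00 | -41732.92 | -17049.42
Σ | 19545.53 |  |  | 2136267.08 | 873950.58
x̄ = 2136267.08 / 19545.53 = 109.30 mm
ȳ = 873950.58 / 19545.53 = 44.71 mm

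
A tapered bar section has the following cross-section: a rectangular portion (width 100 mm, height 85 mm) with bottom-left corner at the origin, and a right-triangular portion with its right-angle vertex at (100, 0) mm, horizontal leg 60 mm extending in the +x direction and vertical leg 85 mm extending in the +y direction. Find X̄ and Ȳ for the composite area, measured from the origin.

X̄ = 66.15 mm, Ȳ = 39.23 mm

Part | A | x̄ᵢ | ȳᵢ | A·x̄ᵢ | A·ȳᵢ
rectangular portion | 8500.00 | 50.00 | 42.50 | 425000.00 | 361250.00
triangular portion | 2550.00 | 120.00 | 28.33 | 306000.00 | 72250.00
Σ | 11050.00 |  |  | 731000.00 | 433500.00
X̄ = 731000.00 / 11050.00 = 66.15 mm
Ȳ = 433500.00 / 11050.00 = 39.23 mm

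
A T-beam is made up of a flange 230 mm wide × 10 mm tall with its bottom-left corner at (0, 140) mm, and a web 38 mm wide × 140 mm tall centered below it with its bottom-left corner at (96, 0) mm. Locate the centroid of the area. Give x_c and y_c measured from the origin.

x_c = 115.00 mm, y_c = 92.64 mm

web: A = 38 × 140 = 5320.00, centroid at (115.00, 70.00).
flange: A = 230 × 10 = 2300.00, centroid at (115.00, 145.00).
ΣA = 7620.00 mm², ΣAx_c = 876300.00 mm³, ΣAy_c = 705900.00 mm³.
x_c = 876300.00/7620.00 = 115.00 mm; y_c = 705900.00/7620.00 = 92.64 mm.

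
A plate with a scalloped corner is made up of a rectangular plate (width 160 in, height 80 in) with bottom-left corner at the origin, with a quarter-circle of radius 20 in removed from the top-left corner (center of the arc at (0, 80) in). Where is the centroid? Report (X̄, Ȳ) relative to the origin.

X̄ = 81.80 in, Ȳ = 39.21 in

plate: A = 160 × 80 = 12800.00, centroid at (80.00, 40.00).
removed quarter-circle: A = −¼π·20² = -314.16, centroid at (8.49, 71.51).
ΣA = 12485.84 in²
ΣAX̄ = (12800.00)(80.00) + (-314.16)(8.49) = 1021333.33 in³
ΣAȲ = (12800.00)(40.00) + (-314.16)(71.51) = 489533.93 in³
X̄ = 1021333.33 / 12485.84 = 81.80 in
Ȳ = 489533.93 / 12485.84 = 39.21 in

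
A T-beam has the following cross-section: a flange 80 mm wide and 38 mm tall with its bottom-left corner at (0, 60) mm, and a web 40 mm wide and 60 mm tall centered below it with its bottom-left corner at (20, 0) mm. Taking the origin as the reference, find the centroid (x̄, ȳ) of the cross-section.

x̄ = 40.00 mm, ȳ = 57.38 mm

web: A = 40 × 60 = 2400.00, centroid at (40.00, 30.00).
flange: A = 80 × 38 = 3040.00, centroid at (40.00, 79.00).
ΣA = 5440.00 mm², ΣAx̄ = 217600.00 mm³, ΣAȳ = 312160.00 mm³.
x̄ = 217600.00/5440.00 = 40.00 mm; ȳ = 312160.00/5440.00 = 57.38 mm.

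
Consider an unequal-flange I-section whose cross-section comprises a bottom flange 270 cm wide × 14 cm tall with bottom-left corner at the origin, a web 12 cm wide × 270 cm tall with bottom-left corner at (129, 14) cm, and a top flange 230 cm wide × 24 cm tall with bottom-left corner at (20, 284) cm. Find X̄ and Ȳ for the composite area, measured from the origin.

X̄ = 135.00 cm, Ȳ = 170.90 cm

bottom flange: A = 270 × 14 = 3780.00, centroid at (135.00, 7.00).
web: A = 12 × 270 = 3240.00, centroid at (135.00, 149.00).
top flange: A = 230 × 24 = 5520.00, centroid at (135.00, 296.00).
ΣA = 12540.00 cm², ΣAX̄ = 1692900.00 cm³, ΣAȲ = 2143140.00 cm³.
X̄ = 1692900.00/12540.00 = 135.00 cm; Ȳ = 2143140.00/12540.00 = 170.90 cm.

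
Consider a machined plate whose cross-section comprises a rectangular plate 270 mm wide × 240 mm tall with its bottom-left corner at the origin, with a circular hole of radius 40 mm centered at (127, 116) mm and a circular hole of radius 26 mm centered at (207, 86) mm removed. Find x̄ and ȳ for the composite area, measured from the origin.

x̄ = 133.05 mm, ȳ = 121.60 mm

plate: A = 270 × 240 = 64800.00, centroid at (135.00, 120.00).
hole 1: A = −π·40² = -5026.55, centroid at (127.00, 116.00).
hole 2: A = −π·26² = -2123.72, centroid at (207.00, 86.00).
ΣA = 57649.74 mm², ΣAx̄ = 7670019.03 mm³, ΣAȳ = 7010280.77 mm³.
x̄ = 7670019.03/57649.74 = 133.05 mm; ȳ = 7010280.77/57649.74 = 121.60 mm.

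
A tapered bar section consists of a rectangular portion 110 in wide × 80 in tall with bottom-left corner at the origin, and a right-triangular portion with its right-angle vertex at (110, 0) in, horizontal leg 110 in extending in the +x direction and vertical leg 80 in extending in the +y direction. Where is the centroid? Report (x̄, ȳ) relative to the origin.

Part | A | x̄ᵢ | ȳᵢ | A·x̄ᵢ | A·ȳᵢ
rectangular portion | 8800.00 | 55.00 | 40.00 | 484000.00 | 352000.00
triangular portion | 4400.00 | 146.67 | 26.67 | 645333.33 | 117333.33
Σ | 13200.00 |  |  | 1129333.33 | 469333.33
x̄ = 1129333.33 / 13200.00 = 85.56 in
ȳ = 469333.33 / 13200.00 = 35.56 in

x̄ = 85.56 in, ȳ = 35.56 in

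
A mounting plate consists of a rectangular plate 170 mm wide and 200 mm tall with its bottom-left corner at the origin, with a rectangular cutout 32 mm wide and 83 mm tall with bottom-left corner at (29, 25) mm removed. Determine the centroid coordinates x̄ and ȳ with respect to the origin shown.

plate: A = 170 × 200 = 34000.00, centroid at (85.00, 100.00).
hole: A = −(32 × 83) = -2656.00, centroid at (45.00, 66.50).
ΣA = 31344.00 mm², ΣAx̄ = 2770480.00 mm³, ΣAȳ = 3223376.00 mm³.
x̄ = 2770480.00/31344.00 = 88.39 mm; ȳ = 3223376.00/31344.00 = 102.84 mm.

x̄ = 88.39 mm, ȳ = 102.84 mm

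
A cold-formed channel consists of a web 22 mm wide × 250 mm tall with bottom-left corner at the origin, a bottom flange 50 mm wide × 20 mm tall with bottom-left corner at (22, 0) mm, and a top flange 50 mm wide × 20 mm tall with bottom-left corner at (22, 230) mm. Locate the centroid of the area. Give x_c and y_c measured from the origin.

x_c = 20.60 mm, y_c = 125.00 mm

web: A = 22 × 250 = 5500.00, centroid at (11.00, 125.00).
bottom flange: A = 50 × 20 = 1000.00, centroid at (47.00, 10.00).
top flange: A = 50 × 20 = 1000.00, centroid at (47.00, 240.00).
ΣA = 7500.00 mm²
ΣAx_c = (5500.00)(11.00) + (1000.00)(47.00) + (1000.00)(47.00) = 154500.00 mm³
ΣAy_c = (5500.00)(125.00) + (1000.00)(10.00) + (1000.00)(240.00) = 937500.00 mm³
x_c = 154500.00 / 7500.00 = 20.60 mm
y_c = 937500.00 / 7500.00 = 125.00 mm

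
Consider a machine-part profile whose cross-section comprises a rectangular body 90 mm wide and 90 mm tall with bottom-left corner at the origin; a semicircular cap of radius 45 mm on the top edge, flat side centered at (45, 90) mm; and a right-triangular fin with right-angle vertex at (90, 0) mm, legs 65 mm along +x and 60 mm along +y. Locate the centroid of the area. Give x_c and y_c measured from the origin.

x_c = 54.83 mm, y_c = 56.73 mm

rectangular body: A = 90 × 90 = 8100.00, centroid at (45.00, 45.00).
semicircular top: A = ½π·45² = 3180.86, centroid at (45.00, 109.10).
triangular fin: A = ½·65·60 = 1950.00, centroid at (111.67, 20.00).
ΣA = 13230.86 mm², ΣAx_c = 725388.82 mm³, ΣAy_c = 750527.63 mm³.
x_c = 725388.82/13230.86 = 54.83 mm; y_c = 750527.63/13230.86 = 56.73 mm.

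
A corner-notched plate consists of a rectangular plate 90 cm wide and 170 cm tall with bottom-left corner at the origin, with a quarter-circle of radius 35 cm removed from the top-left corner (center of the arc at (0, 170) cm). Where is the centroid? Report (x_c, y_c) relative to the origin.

plate: A = 90 × 170 = 15300.00, centroid at (45.00, 85.00).
removed quarter-circle: A = −¼π·35² = -962.11, centroid at (14.85, 155.15).
ΣA = 14337.89 cm², ΣAx_c = 674208.33 cm³, ΣAy_c = 1151232.50 cm³.
x_c = 674208.33/14337.89 = 47.02 cm; y_c = 1151232.50/14337.89 = 80.29 cm.

x_c = 47.02 cm, y_c = 80.29 cm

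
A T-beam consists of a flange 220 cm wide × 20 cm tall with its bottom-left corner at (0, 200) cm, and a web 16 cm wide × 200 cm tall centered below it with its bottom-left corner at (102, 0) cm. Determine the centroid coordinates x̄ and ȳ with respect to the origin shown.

x̄ = 110.00 cm, ȳ = 163.68 cm

web: A = 16 × 200 = 3200.00, centroid at (110.00, 100.00).
flange: A = 220 × 20 = 4400.00, centroid at (110.00, 210.00).
ΣA = 7600.00 cm², ΣAx̄ = 836000.00 cm³, ΣAȳ = 1244000.00 cm³.
x̄ = 836000.00/7600.00 = 110.00 cm; ȳ = 1244000.00/7600.00 = 163.68 cm.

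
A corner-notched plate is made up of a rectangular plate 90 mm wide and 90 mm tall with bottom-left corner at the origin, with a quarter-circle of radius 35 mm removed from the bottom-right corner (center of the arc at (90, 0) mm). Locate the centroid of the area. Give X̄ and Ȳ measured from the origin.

X̄ = 40.94 mm, Ȳ = 49.06 mm

plate: A = 90 × 90 = 8100.00, centroid at (45.00, 45.00).
removed quarter-circle: A = −¼π·35² = -962.11, centroid at (75.15, 14.85).
ΣA = 7137.89 mm²
ΣAX̄ = (8100.00)(45.00) + (-962.11)(75.15) = 292201.52 mm³
ΣAȲ = (8100.00)(45.00) + (-962.11)(14.85) = 350208.33 mm³
X̄ = 292201.52 / 7137.89 = 40.94 mm
Ȳ = 350208.33 / 7137.89 = 49.06 mm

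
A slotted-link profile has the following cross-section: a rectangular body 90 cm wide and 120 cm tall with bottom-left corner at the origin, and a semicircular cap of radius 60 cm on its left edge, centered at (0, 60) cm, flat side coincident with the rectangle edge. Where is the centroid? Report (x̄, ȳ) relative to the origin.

x̄ = 20.78 cm, ȳ = 60.00 cm

rectangular body: A = 90 × 120 = 10800.00, centroid at (45.00, 60.00).
semicircular end: A = ½π·60² = 5654.87, centroid at (-25.46, 60.00).
ΣA = 16454.87 cm², ΣAx̄ = 342000.00 cm³, ΣAȳ = 987292.01 cm³.
x̄ = 342000.00/16454.87 = 20.78 cm; ȳ = 987292.01/16454.87 = 60.00 cm.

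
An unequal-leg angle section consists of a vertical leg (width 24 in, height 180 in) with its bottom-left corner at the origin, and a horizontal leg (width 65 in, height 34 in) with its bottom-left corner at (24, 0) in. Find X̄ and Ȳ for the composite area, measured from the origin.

X̄ = 27.06 in, Ȳ = 65.29 in

vertical leg: A = 24 × 180 = 4320.00, centroid at (12.00, 90.00).
horizontal leg: A = 65 × 34 = 2210.00, centroid at (56.50, 17.00).
ΣA = 6530.00 in², ΣAX̄ = 176705.00 in³, ΣAȲ = 426370.00 in³.
X̄ = 176705.00/6530.00 = 27.06 in; Ȳ = 426370.00/6530.00 = 65.29 in.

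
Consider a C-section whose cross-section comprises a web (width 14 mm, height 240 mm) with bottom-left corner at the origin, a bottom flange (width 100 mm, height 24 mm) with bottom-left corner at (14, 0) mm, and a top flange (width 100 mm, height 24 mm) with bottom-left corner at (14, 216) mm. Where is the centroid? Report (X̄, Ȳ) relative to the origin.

X̄ = 40.53 mm, Ȳ = 120.00 mm

web: A = 14 × 240 = 3360.00, centroid at (7.00, 120.00).
bottom flange: A = 100 × 24 = 2400.00, centroid at (64.00, 12.00).
top flange: A = 100 × 24 = 2400.00, centroid at (64.00, 228.00).
ΣA = 8160.00 mm², ΣAX̄ = 330720.00 mm³, ΣAȲ = 979200.00 mm³.
X̄ = 330720.00/8160.00 = 40.53 mm; Ȳ = 979200.00/8160.00 = 120.00 mm.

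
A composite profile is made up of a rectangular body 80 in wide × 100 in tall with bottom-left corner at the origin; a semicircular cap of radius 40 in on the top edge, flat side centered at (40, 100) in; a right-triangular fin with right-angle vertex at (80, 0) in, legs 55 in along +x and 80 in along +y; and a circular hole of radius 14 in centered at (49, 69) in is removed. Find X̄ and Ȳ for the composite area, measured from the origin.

rectangular body: A = 80 × 100 = 8000.00, centroid at (40.00, 50.00).
semicircular top: A = ½π·40² = 2513.27, centroid at (40.00, 116.98).
triangular fin: A = ½·55·80 = 2200.00, centroid at (98.33, 26.67).
hole: A = −π·14² = -615.75, centroid at (49.00, 69.00).
ΣA = 12097.52 in², ΣAX̄ = 606692.44 in³, ΣAȲ = 710173.85 in³.
X̄ = 606692.44/12097.52 = 50.15 in; Ȳ = 710173.85/12097.52 = 58.70 in.

X̄ = 50.15 in, Ȳ = 58.70 in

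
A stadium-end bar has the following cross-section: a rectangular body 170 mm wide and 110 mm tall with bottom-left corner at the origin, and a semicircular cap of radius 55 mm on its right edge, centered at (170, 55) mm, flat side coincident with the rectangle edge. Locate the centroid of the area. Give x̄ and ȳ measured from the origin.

x̄ = 106.95 mm, ȳ = 55.00 mm

rectangular body: A = 170 × 110 = 18700.00, centroid at (85.00, 55.00).
semicircular end: A = ½π·55² = 4751.66, centroid at (193.34, 55.00).
ΣA = 23451.66 mm², ΣAx̄ = 2508198.68 mm³, ΣAȳ = 1289841.24 mm³.
x̄ = 2508198.68/23451.66 = 106.95 mm; ȳ = 1289841.24/23451.66 = 55.00 mm.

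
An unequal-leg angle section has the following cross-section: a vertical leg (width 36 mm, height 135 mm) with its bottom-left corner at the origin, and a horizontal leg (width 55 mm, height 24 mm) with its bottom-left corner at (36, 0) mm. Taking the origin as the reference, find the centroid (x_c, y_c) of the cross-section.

x_c = 27.72 mm, y_c = 55.65 mm

vertical leg: A = 36 × 135 = 4860.00, centroid at (18.00, 67.50).
horizontal leg: A = 55 × 24 = 1320.00, centroid at (63.50, 12.00).
ΣA = 6180.00 mm²
ΣAx_c = (4860.00)(18.00) + (1320.00)(63.50) = 171300.00 mm³
ΣAy_c = (4860.00)(67.50) + (1320.00)(12.00) = 343890.00 mm³
x_c = 171300.00 / 6180.00 = 27.72 mm
y_c = 343890.00 / 6180.00 = 55.65 mm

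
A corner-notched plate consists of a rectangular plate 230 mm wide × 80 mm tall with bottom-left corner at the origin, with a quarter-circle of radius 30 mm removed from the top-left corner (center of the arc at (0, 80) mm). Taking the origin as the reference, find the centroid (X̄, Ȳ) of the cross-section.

Part | A | x̄ᵢ | ȳᵢ | A·x̄ᵢ | A·ȳᵢ
plate | 18400.00 | 115.00 | 40.00 | 2116000.00 | 736000.00
removed quarter-circle | -706.86 | 12.73 | 67.27 | -9000.00 | -47548.67
Σ | 17693.14 |  |  | 2107000.00 | 688451.33
X̄ = 2107000.00 / 17693.14 = 119.09 mm
Ȳ = 688451.33 / 17693.14 = 38.91 mm

X̄ = 119.09 mm, Ȳ = 38.91 mm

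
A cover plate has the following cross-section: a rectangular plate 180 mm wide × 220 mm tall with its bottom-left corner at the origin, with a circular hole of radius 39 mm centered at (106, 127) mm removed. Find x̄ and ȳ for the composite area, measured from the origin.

x̄ = 87.80 mm, ȳ = 107.67 mm

Part | A | x̄ᵢ | ȳᵢ | A·x̄ᵢ | A·ȳᵢ
plate | 39600.00 | 90.00 | 110.00 | 3564000.00 | 4356000.00
hole | -4778.36 | 106.00 | 127.00 | -506506.42 | -606852.03
Σ | 34821.64 |  |  | 3057493.58 | 3749147.97
x̄ = 3057493.58 / 34821.64 = 87.80 mm
ȳ = 3749147.97 / 34821.64 = 107.67 mm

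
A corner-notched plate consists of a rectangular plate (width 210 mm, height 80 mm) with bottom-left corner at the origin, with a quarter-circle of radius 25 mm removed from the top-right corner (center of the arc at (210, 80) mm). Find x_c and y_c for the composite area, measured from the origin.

x_c = 102.16 mm, y_c = 39.12 mm

Part | A | x̄ᵢ | ȳᵢ | A·x̄ᵢ | A·ȳᵢ
plate | 16800.00 | 105.00 | 40.00 | 1764000.00 | 672000.00
removed quarter-circle | -490.87 | 199.39 | 69.39 | -97875.18 | -34061.57
Σ | 16309.13 |  |  | 1666124.82 | 637938.43
x_c = 1666124.82 / 16309.13 = 102.16 mm
y_c = 637938.43 / 16309.13 = 39.12 mm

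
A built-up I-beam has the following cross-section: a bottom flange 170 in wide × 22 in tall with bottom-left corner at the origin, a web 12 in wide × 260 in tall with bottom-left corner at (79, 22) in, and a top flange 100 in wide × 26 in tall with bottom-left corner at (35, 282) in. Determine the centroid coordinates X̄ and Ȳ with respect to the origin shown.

X̄ = 85.00 in, Ȳ = 135.56 in

bottom flange: A = 170 × 22 = 3740.00, centroid at (85.00, 11.00).
web: A = 12 × 260 = 3120.00, centroid at (85.00, 152.00).
top flange: A = 100 × 26 = 2600.00, centroid at (85.00, 295.00).
ΣA = 9460.00 in²
ΣAX̄ = (3740.00)(85.00) + (3120.00)(85.00) + (2600.00)(85.00) = 804100.00 in³
ΣAȲ = (3740.00)(11.00) + (3120.00)(152.00) + (2600.00)(295.00) = 1282380.00 in³
X̄ = 804100.00 / 9460.00 = 85.00 in
Ȳ = 1282380.00 / 9460.00 = 135.56 in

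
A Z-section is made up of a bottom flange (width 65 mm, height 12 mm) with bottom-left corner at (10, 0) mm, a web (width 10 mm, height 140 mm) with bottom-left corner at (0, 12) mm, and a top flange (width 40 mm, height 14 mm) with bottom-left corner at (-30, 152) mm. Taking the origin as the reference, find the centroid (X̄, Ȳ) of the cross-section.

Part | A | x̄ᵢ | ȳᵢ | A·x̄ᵢ | A·ȳᵢ
bottom flange | 780.00 | 42.50 | 6.00 | 33150.00 | 4680.00
web | 1400.00 | 5.00 | 82.00 | 7000.00 | 114800.00
top flange | 560.00 | -10.00 | 159.00 | -5600.00 | 89040.00
Σ | 2740.00 |  |  | 34550.00 | 208520.00
X̄ = 34550.00 / 2740.00 = 12.61 mm
Ȳ = 208520.00 / 2740.00 = 76.10 mm

X̄ = 12.61 mm, Ȳ = 76.10 mm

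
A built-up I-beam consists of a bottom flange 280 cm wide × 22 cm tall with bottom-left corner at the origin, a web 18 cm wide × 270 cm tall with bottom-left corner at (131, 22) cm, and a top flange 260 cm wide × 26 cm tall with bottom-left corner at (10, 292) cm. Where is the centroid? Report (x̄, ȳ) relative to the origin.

x̄ = 140.00 cm, ȳ = 162.69 cm

Part | A | x̄ᵢ | ȳᵢ | A·x̄ᵢ | A·ȳᵢ
bottom flange | 6160.00 | 140.00 | 11.00 | 862400.00 | 67760.00
web | 4860.00 | 140.00 | 157.00 | 680400.00 | 763020.00
top flange | 6760.00 | 140.00 | 305.00 | 946400.00 | 2061800.00
Σ | 17780.00 |  |  | 2489200.00 | 2892580.00
x̄ = 2489200.00 / 17780.00 = 140.00 cm
ȳ = 2892580.00 / 17780.00 = 162.69 cm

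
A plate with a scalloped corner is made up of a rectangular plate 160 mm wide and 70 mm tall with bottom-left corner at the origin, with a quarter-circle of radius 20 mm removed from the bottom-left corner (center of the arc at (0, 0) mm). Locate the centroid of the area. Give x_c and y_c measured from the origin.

Part | A | x̄ᵢ | ȳᵢ | A·x̄ᵢ | A·ȳᵢ
plate | 11200.00 | 80.00 | 35.00 | 896000.00 | 392000.00
removed quarter-circle | -314.16 | 8.49 | 8.49 | -2666.67 | -2666.67
Σ | 10885.84 |  |  | 893333.33 | 389333.33
x_c = 893333.33 / 10885.84 = 82.06 mm
y_c = 389333.33 / 10885.84 = 35.77 mm

x_c = 82.06 mm, y_c = 35.77 mm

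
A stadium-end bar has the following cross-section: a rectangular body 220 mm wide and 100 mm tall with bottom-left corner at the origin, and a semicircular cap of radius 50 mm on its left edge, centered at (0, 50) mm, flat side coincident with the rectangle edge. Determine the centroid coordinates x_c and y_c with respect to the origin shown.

x_c = 90.12 mm, y_c = 50.00 mm

Part | A | x̄ᵢ | ȳᵢ | A·x̄ᵢ | A·ȳᵢ
rectangular body | 22000.00 | 110.00 | 50.00 | 2420000.00 | 1100000.00
semicircular end | 3926.99 | -21.22 | 50.00 | -83333.33 | 196349.54
Σ | 25926.99 |  |  | 2336666.67 | 1296349.54
x_c = 2336666.67 / 25926.99 = 90.12 mm
y_c = 1296349.54 / 25926.99 = 50.00 mm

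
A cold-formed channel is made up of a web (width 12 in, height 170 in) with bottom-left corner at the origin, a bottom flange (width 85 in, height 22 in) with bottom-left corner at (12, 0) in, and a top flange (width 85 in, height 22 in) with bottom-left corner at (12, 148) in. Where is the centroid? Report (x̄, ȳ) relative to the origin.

web: A = 12 × 170 = 2040.00, centroid at (6.00, 85.00).
bottom flange: A = 85 × 22 = 1870.00, centroid at (54.50, 11.00).
top flange: A = 85 × 22 = 1870.00, centroid at (54.50, 159.00).
ΣA = 5780.00 in², ΣAx̄ = 216070.00 in³, ΣAȳ = 491300.00 in³.
x̄ = 216070.00/5780.00 = 37.38 in; ȳ = 491300.00/5780.00 = 85.00 in.

x̄ = 37.38 in, ȳ = 85.00 in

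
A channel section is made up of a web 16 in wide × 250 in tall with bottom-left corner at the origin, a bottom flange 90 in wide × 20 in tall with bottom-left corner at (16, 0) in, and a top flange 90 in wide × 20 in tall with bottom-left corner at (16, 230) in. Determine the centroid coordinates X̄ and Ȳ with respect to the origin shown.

Part | A | x̄ᵢ | ȳᵢ | A·x̄ᵢ | A·ȳᵢ
web | 4000.00 | 8.00 | 125.00 | 32000.00 | 500000.00
bottom flange | 1800.00 | 61.00 | 10.00 | 109800.00 | 18000.00
top flange | 1800.00 | 61.00 | 240.00 | 109800.00 | 432000.00
Σ | 7600.00 |  |  | 251600.00 | 950000.00
X̄ = 251600.00 / 7600.00 = 33.11 in
Ȳ = 950000.00 / 7600.00 = 125.00 in

X̄ = 33.11 in, Ȳ = 125.00 in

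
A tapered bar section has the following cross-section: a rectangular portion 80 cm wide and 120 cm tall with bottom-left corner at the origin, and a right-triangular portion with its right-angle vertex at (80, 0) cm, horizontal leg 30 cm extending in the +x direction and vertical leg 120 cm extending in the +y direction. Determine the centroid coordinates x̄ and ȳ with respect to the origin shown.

Part | A | x̄ᵢ | ȳᵢ | A·x̄ᵢ | A·ȳᵢ
rectangular portion | 9600.00 | 40.00 | 60.00 | 384000.00 | 576000.00
triangular portion | 1800.00 | 90.00 | 40.00 | 162000.00 | 72000.00
Σ | 11400.00 |  |  | 546000.00 | 648000.00
x̄ = 546000.00 / 11400.00 = 47.89 cm
ȳ = 648000.00 / 11400.00 = 56.84 cm

x̄ = 47.89 cm, ȳ = 56.84 cm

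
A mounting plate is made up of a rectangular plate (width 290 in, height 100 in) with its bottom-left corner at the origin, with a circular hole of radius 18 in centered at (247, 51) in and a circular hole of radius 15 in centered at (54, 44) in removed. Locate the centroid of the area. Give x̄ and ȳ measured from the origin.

x̄ = 143.55 in, ȳ = 50.12 in

Part | A | x̄ᵢ | ȳᵢ | A·x̄ᵢ | A·ȳᵢ
plate | 29000.00 | 145.00 | 50.00 | 4205000.00 | 1450000.00
hole 1 | -1017.88 | 247.00 | 51.00 | -251415.38 | -51911.68
hole 2 | -706.86 | 54.00 | 44.00 | -38170.35 | -31101.77
Σ | 27275.27 |  |  | 3915414.27 | 1366986.56
x̄ = 3915414.27 / 27275.27 = 143.55 in
ȳ = 1366986.56 / 27275.27 = 50.12 in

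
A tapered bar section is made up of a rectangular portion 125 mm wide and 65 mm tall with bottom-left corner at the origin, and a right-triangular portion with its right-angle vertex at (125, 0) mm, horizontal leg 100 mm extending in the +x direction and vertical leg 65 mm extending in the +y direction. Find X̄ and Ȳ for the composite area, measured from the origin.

X̄ = 89.88 mm, Ȳ = 29.40 mm

rectangular portion: A = 125 × 65 = 8125.00, centroid at (62.50, 32.50).
triangular portion: A = ½·100·65 = 3250.00, centroid at (158.33, 21.67).
ΣA = 11375.00 mm², ΣAX̄ = 1022395.83 mm³, ΣAȲ = 334479.17 mm³.
X̄ = 1022395.83/11375.00 = 89.88 mm; Ȳ = 334479.17/11375.00 = 29.40 mm.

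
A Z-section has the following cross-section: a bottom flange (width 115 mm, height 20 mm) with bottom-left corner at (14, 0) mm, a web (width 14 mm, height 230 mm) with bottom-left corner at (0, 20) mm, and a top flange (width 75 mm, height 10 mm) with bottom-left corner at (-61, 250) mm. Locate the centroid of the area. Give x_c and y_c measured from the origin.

x_c = 27.01 mm, y_c = 103.50 mm

bottom flange: A = 115 × 20 = 2300.00, centroid at (71.50, 10.00).
web: A = 14 × 230 = 3220.00, centroid at (7.00, 135.00).
top flange: A = 75 × 10 = 750.00, centroid at (-23.50, 255.00).
ΣA = 6270.00 mm²
ΣAx_c = (2300.00)(71.50) + (3220.00)(7.00) + (750.00)(-23.50) = 169365.00 mm³
ΣAy_c = (2300.00)(10.00) + (3220.00)(135.00) + (750.00)(255.00) = 648950.00 mm³
x_c = 169365.00 / 6270.00 = 27.01 mm
y_c = 648950.00 / 6270.00 = 103.50 mm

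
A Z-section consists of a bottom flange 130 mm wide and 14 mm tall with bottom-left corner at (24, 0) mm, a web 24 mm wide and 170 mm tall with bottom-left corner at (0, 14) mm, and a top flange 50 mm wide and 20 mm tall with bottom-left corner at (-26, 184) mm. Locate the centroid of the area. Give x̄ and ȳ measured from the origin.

bottom flange: A = 130 × 14 = 1820.00, centroid at (89.00, 7.00).
web: A = 24 × 170 = 4080.00, centroid at (12.00, 99.00).
top flange: A = 50 × 20 = 1000.00, centroid at (-1.00, 194.00).
ΣA = 6900.00 mm², ΣAx̄ = 209940.00 mm³, ΣAȳ = 610660.00 mm³.
x̄ = 209940.00/6900.00 = 30.43 mm; ȳ = 610660.00/6900.00 = 88.50 mm.

x̄ = 30.43 mm, ȳ = 88.50 mm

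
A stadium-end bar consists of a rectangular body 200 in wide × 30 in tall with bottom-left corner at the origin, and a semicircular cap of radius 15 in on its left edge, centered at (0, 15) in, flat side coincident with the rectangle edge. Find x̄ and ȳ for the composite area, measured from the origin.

rectangular body: A = 200 × 30 = 6000.00, centroid at (100.00, 15.00).
semicircular end: A = ½π·15² = 353.43, centroid at (-6.37, 15.00).
ΣA = 6353.43 in², ΣAx̄ = 597750.00 in³, ΣAȳ = 95301.44 in³.
x̄ = 597750.00/6353.43 = 94.08 in; ȳ = 95301.44/6353.43 = 15.00 in.

x̄ = 94.08 in, ȳ = 15.00 in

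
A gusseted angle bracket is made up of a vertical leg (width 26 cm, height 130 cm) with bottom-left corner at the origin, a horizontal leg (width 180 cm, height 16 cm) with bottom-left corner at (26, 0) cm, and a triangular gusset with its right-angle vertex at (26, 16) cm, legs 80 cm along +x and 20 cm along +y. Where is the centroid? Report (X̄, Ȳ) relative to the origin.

Part | A | x̄ᵢ | ȳᵢ | A·x̄ᵢ | A·ȳᵢ
vertical leg | 3380.00 | 13.00 | 65.00 | 43940.00 | 219700.00
horizontal leg | 2880.00 | 116.00 | 8.00 | 334080.00 | 23040.00
gusset | 800.00 | 52.67 | 22.67 | 42133.33 | 18133.33
Σ | 7060.00 |  |  | 420153.33 | 260873.33
X̄ = 420153.33 / 7060.00 = 59.51 cm
Ȳ = 260873.33 / 7060.00 = 36.95 cm

X̄ = 59.51 cm, Ȳ = 36.95 cm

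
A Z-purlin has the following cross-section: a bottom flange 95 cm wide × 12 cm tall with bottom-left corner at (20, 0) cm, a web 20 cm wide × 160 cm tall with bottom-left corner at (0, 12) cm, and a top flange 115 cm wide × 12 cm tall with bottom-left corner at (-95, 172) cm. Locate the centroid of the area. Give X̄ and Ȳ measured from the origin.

bottom flange: A = 95 × 12 = 1140.00, centroid at (67.50, 6.00).
web: A = 20 × 160 = 3200.00, centroid at (10.00, 92.00).
top flange: A = 115 × 12 = 1380.00, centroid at (-37.50, 178.00).
ΣA = 5720.00 cm², ΣAX̄ = 57200.00 cm³, ΣAȲ = 546880.00 cm³.
X̄ = 57200.00/5720.00 = 10.00 cm; Ȳ = 546880.00/5720.00 = 95.61 cm.

X̄ = 10.00 cm, Ȳ = 95.61 cm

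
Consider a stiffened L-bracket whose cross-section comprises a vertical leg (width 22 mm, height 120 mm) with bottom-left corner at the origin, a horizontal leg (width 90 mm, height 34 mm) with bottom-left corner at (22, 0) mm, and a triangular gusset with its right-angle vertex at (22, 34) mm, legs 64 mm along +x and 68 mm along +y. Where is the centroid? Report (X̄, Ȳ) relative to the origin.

Part | A | x̄ᵢ | ȳᵢ | A·x̄ᵢ | A·ȳᵢ
vertical leg | 2640.00 | 11.00 | 60.00 | 29040.00 | 158400.00
horizontal leg | 3060.00 | 67.00 | 17.00 | 205020.00 | 52020.00
gusset | 2176.00 | 43.33 | 56.67 | 94293.33 | 123306.67
Σ | 7876.00 |  |  | 328353.33 | 333726.67
X̄ = 328353.33 / 7876.00 = 41.69 mm
Ȳ = 333726.67 / 7876.00 = 42.37 mm

X̄ = 41.69 mm, Ȳ = 42.37 mm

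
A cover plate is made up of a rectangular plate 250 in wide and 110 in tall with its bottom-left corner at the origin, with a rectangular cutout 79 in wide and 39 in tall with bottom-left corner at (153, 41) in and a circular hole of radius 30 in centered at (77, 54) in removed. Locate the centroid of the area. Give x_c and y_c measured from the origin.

Part | A | x̄ᵢ | ȳᵢ | A·x̄ᵢ | A·ȳᵢ
plate | 27500.00 | 125.00 | 55.00 | 3437500.00 | 1512500.00
hole 1 | -3081.00 | 192.50 | 60.50 | -593092.50 | -186400.50
hole 2 | -2827.43 | 77.00 | 54.00 | -217712.37 | -152681.40
Σ | 21591.57 |  |  | 2626695.13 | 1173418.10
x_c = 2626695.13 / 21591.57 = 121.65 in
y_c = 1173418.10 / 21591.57 = 54.35 in

x_c = 121.65 in, y_c = 54.35 in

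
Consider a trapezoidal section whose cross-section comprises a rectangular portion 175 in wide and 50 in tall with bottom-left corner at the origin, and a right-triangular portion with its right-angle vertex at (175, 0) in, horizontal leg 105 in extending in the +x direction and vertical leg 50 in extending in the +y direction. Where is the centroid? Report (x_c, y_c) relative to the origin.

x_c = 115.77 in, y_c = 23.08 in

rectangular portion: A = 175 × 50 = 8750.00, centroid at (87.50, 25.00).
triangular portion: A = ½·105·50 = 2625.00, centroid at (210.00, 16.67).
ΣA = 11375.00 in²
ΣAx_c = (8750.00)(87.50) + (2625.00)(210.00) = 1316875.00 in³
ΣAy_c = (8750.00)(25.00) + (2625.00)(16.67) = 262500.00 in³
x_c = 1316875.00 / 11375.00 = 115.77 in
y_c = 262500.00 / 11375.00 = 23.08 in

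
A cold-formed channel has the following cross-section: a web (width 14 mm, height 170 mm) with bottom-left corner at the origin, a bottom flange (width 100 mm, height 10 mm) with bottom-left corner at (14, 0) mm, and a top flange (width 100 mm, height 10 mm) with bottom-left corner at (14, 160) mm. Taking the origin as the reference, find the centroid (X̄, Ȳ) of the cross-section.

Part | A | x̄ᵢ | ȳᵢ | A·x̄ᵢ | A·ȳᵢ
web | 2380.00 | 7.00 | 85.00 | 16660.00 | 202300.00
bottom flange | 1000.00 | 64.00 | 5.00 | 64000.00 | 5000.00
top flange | 1000.00 | 64.00 | 165.00 | 64000.00 | 165000.00
Σ | 4380.00 |  |  | 144660.00 | 372300.00
X̄ = 144660.00 / 4380.00 = 33.03 mm
Ȳ = 372300.00 / 4380.00 = 85.00 mm

X̄ = 33.03 mm, Ȳ = 85.00 mm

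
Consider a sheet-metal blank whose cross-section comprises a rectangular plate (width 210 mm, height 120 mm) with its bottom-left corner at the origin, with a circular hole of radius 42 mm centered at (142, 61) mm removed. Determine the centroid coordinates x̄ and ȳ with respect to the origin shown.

Part | A | x̄ᵢ | ȳᵢ | A·x̄ᵢ | A·ȳᵢ
plate | 25200.00 | 105.00 | 60.00 | 2646000.00 | 1512000.00
hole | -5541.77 | 142.00 | 61.00 | -786931.26 | -338047.94
Σ | 19658.23 |  |  | 1859068.74 | 1173952.06
x̄ = 1859068.74 / 19658.23 = 94.57 mm
ȳ = 1173952.06 / 19658.23 = 59.72 mm

x̄ = 94.57 mm, ȳ = 59.72 mm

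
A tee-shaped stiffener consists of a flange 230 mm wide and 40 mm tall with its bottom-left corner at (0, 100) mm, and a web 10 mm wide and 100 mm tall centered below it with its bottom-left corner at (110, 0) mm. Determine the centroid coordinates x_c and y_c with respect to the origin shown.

web: A = 10 × 100 = 1000.00, centroid at (115.00, 50.00).
flange: A = 230 × 40 = 9200.00, centroid at (115.00, 120.00).
ΣA = 10200.00 mm², ΣAx_c = 1173000.00 mm³, ΣAy_c = 1154000.00 mm³.
x_c = 1173000.00/10200.00 = 115.00 mm; y_c = 1154000.00/10200.00 = 113.14 mm.

x_c = 115.00 mm, y_c = 113.14 mm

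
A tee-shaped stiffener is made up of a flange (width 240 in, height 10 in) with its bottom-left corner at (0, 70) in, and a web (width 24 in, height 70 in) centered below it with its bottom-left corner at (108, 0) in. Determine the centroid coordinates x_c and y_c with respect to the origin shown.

Part | A | x̄ᵢ | ȳᵢ | A·x̄ᵢ | A·ȳᵢ
web | 1680.00 | 120.00 | 35.00 | 201600.00 | 58800.00
flange | 2400.00 | 120.00 | 75.00 | 288000.00 | 180000.00
Σ | 4080.00 |  |  | 489600.00 | 238800.00
x_c = 489600.00 / 4080.00 = 120.00 in
y_c = 238800.00 / 4080.00 = 58.53 in

x_c = 120.00 in, y_c = 58.53 in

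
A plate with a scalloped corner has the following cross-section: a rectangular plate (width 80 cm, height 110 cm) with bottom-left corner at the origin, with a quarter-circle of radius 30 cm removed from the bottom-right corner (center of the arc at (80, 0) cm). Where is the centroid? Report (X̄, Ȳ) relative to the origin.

X̄ = 37.62 cm, Ȳ = 58.69 cm

plate: A = 80 × 110 = 8800.00, centroid at (40.00, 55.00).
removed quarter-circle: A = −¼π·30² = -706.86, centroid at (67.27, 12.73).
ΣA = 8093.14 cm², ΣAX̄ = 304451.33 cm³, ΣAȲ = 475000.00 cm³.
X̄ = 304451.33/8093.14 = 37.62 cm; Ȳ = 475000.00/8093.14 = 58.69 cm.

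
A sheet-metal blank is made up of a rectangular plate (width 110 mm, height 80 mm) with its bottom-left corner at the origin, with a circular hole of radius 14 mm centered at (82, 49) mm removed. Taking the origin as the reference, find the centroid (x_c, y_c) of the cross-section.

Part | A | x̄ᵢ | ȳᵢ | A·x̄ᵢ | A·ȳᵢ
plate | 8800.00 | 55.00 | 40.00 | 484000.00 | 352000.00
hole | -615.75 | 82.00 | 49.00 | -50491.68 | -30171.86
Σ | 8184.25 |  |  | 433508.32 | 321828.14
x_c = 433508.32 / 8184.25 = 52.97 mm
y_c = 321828.14 / 8184.25 = 39.32 mm

x_c = 52.97 mm, y_c = 39.32 mm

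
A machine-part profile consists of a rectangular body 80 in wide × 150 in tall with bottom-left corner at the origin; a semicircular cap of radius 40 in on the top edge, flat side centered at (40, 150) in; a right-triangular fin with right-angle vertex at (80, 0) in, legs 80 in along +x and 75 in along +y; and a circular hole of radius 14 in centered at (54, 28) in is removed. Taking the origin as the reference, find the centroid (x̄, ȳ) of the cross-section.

Part | A | x̄ᵢ | ȳᵢ | A·x̄ᵢ | A·ȳᵢ
rectangular body | 12000.00 | 40.00 | 75.00 | 480000.00 | 900000.00
semicircular top | 2513.27 | 40.00 | 166.98 | 100530.96 | 419657.79
triangular fin | 3000.00 | 106.67 | 25.00 | 320000.00 | 75000.00
hole | -615.75 | 54.00 | 28.00 | -33250.62 | -17241.06
Σ | 16897.52 |  |  | 867280.35 | 1377416.72
x̄ = 867280.35 / 16897.52 = 51.33 in
ȳ = 1377416.72 / 16897.52 = 81.52 in

x̄ = 51.33 in, ȳ = 81.52 in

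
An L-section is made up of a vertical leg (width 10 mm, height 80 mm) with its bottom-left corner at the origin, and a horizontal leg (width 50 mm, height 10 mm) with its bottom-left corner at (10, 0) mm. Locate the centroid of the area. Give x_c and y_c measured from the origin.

x_c = 16.54 mm, y_c = 26.54 mm

Part | A | x̄ᵢ | ȳᵢ | A·x̄ᵢ | A·ȳᵢ
vertical leg | 800.00 | 5.00 | 40.00 | 4000.00 | 32000.00
horizontal leg | 500.00 | 35.00 | 5.00 | 17500.00 | 2500.00
Σ | 1300.00 |  |  | 21500.00 | 34500.00
x_c = 21500.00 / 1300.00 = 16.54 mm
y_c = 34500.00 / 1300.00 = 26.54 mm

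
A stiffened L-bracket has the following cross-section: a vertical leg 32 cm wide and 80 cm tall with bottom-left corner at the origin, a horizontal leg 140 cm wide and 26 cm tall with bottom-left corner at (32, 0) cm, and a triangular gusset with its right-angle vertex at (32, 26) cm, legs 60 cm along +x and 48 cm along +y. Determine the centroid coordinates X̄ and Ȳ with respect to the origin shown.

X̄ = 63.76 cm, Ȳ = 27.51 cm

Part | A | x̄ᵢ | ȳᵢ | A·x̄ᵢ | A·ȳᵢ
vertical leg | 2560.00 | 16.00 | 40.00 | 40960.00 | 102400.00
horizontal leg | 3640.00 | 102.00 | 13.00 | 371280.00 | 47320.00
gusset | 1440.00 | 52.00 | 42.00 | 74880.00 | 60480.00
Σ | 7640.00 |  |  | 487120.00 | 210200.00
X̄ = 487120.00 / 7640.00 = 63.76 cm
Ȳ = 210200.00 / 7640.00 = 27.51 cm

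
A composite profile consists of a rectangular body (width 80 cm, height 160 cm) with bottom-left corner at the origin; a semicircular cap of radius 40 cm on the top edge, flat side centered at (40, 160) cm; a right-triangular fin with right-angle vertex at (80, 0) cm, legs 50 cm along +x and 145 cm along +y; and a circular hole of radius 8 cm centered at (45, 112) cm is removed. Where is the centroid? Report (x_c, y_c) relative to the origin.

x_c = 50.91 cm, y_c = 86.54 cm

Part | A | x̄ᵢ | ȳᵢ | A·x̄ᵢ | A·ȳᵢ
rectangular body | 12800.00 | 40.00 | 80.00 | 512000.00 | 1024000.00
semicircular top | 2513.27 | 40.00 | 176.98 | 100530.96 | 444790.53
triangular fin | 3625.00 | 96.67 | 48.33 | 350416.67 | 175208.33
hole | -201.06 | 45.00 | 112.00 | -9047.79 | -22518.94
Σ | 18737.21 |  |  | 953899.84 | 1621479.92
x_c = 953899.84 / 18737.21 = 50.91 cm
y_c = 1621479.92 / 18737.21 = 86.54 cm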